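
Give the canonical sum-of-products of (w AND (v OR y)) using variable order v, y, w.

Σm(3, 5, 7) = (NOT v AND y AND w) OR (v AND NOT y AND w) OR (v AND y AND w)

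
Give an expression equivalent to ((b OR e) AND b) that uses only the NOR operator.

((((b NOR e) NOR (b NOR e)) NOR ((b NOR e) NOR (b NOR e))) NOR (b NOR b))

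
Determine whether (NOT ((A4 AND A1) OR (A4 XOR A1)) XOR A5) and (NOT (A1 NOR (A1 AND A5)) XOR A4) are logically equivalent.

No. Counterexample: with A1=0, A5=0, A4=0, Expression 1 = 1 but Expression 2 = 0.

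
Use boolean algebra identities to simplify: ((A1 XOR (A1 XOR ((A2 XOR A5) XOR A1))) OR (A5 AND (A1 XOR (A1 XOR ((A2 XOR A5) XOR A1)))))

By absorption (E OR (E AND v) = E) then XOR self-cancellation ((E XOR v) XOR v = E):
= ((A2 XOR A5) XOR A1)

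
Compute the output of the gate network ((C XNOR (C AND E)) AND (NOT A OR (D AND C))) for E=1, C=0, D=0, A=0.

Substituting: ((0 XNOR (0 AND 1)) AND (NOT 0 OR (0 AND 0)))
= 1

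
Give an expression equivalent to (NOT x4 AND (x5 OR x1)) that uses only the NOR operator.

(((x4 NOR x4) NOR (x4 NOR x4)) NOR (((x5 NOR x1) NOR (x5 NOR x1)) NOR ((x5 NOR x1) NOR (x5 NOR x1))))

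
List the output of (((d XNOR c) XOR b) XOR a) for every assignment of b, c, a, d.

b | c | a | d | Output
----------------------
0 | 0 | 0 | 0 | 1
0 | 0 | 0 | 1 | 0
0 | 0 | 1 | 0 | 0
0 | 0 | 1 | 1 | 1
0 | 1 | 0 | 0 | 0
0 | 1 | 0 | 1 | 1
0 | 1 | 1 | 0 | 1
0 | 1 | 1 | 1 | 0
1 | 0 | 0 | 0 | 0
1 | 0 | 0 | 1 | 1
1 | 0 | 1 | 0 | 1
1 | 0 | 1 | 1 | 0
1 | 1 | 0 | 0 | 1
1 | 1 | 0 | 1 | 0
1 | 1 | 1 | 0 | 0
1 | 1 | 1 | 1 | 1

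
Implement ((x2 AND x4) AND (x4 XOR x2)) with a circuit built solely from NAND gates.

((((x2 NAND x4) NAND (x2 NAND x4)) NAND ((x4 NAND (x4 NAND x2)) NAND (x2 NAND (x4 NAND x2)))) NAND (((x2 NAND x4) NAND (x2 NAND x4)) NAND ((x4 NAND (x4 NAND x2)) NAND (x2 NAND (x4 NAND x2)))))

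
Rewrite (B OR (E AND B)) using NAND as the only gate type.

((B NAND B) NAND (((E NAND B) NAND (E NAND B)) NAND ((E NAND B) NAND (E NAND B))))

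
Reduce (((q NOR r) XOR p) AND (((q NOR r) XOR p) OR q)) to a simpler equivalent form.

By absorption (E AND (E OR v) = E):
= ((q NOR r) XOR p)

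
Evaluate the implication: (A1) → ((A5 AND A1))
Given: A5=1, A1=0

Antecedent (A1) = 0; consequent ((A5 AND A1)) = 0.
0 → 0 = 1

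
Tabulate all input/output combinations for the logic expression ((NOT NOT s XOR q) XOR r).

s | q | r | Output
------------------
0 | 0 | 0 | 0
0 | 0 | 1 | 1
0 | 1 | 0 | 1
0 | 1 | 1 | 0
1 | 0 | 0 | 1
1 | 0 | 1 | 0
1 | 1 | 0 | 0
1 | 1 | 1 | 1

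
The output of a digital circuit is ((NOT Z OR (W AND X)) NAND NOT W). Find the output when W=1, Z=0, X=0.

Substituting: ((NOT 0 OR (1 AND 0)) NAND NOT 1)
= 1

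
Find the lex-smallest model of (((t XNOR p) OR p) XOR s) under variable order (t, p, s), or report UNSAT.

t=0, p=0, s=0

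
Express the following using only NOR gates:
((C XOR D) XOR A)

((((((((C NOR D) NOR (C NOR D)) NOR ((C NOR D) NOR (C NOR D))) NOR ((((C NOR C) NOR (D NOR D)) NOR ((C NOR C) NOR (D NOR D))) NOR (((C NOR C) NOR (D NOR D)) NOR ((C NOR C) NOR (D NOR D))))) NOR A) NOR (((((C NOR D) NOR (C NOR D)) NOR ((C NOR D) NOR (C NOR D))) NOR ((((C NOR C) NOR (D NOR D)) NOR ((C NOR C) NOR (D NOR D))) NOR (((C NOR C) NOR (D NOR D)) NOR ((C NOR C) NOR (D NOR D))))) NOR A)) NOR ((((((C NOR D) NOR (C NOR D)) NOR ((C NOR D) NOR (C NOR D))) NOR ((((C NOR C) NOR (D NOR D)) NOR ((C NOR C) NOR (D NOR D))) NOR (((C NOR C) NOR (D NOR D)) NOR ((C NOR C) NOR (D NOR D))))) NOR A) NOR (((((C NOR D) NOR (C NOR D)) NOR ((C NOR D) NOR (C NOR D))) NOR ((((C NOR C) NOR (D NOR D)) NOR ((C NOR C) NOR (D NOR D))) NOR (((C NOR C) NOR (D NOR D)) NOR ((C NOR C) NOR (D NOR D))))) NOR A))) NOR ((((((((C NOR D) NOR (C NOR D)) NOR ((C NOR D) NOR (C NOR D))) NOR ((((C NOR C) NOR (D NOR D)) NOR ((C NOR C) NOR (D NOR D))) NOR (((C NOR C) NOR (D NOR D)) NOR ((C NOR C) NOR (D NOR D))))) NOR ((((C NOR D) NOR (C NOR D)) NOR ((C NOR D) NOR (C NOR D))) NOR ((((C NOR C) NOR (D NOR D)) NOR ((C NOR C) NOR (D NOR D))) NOR (((C NOR C) NOR (D NOR D)) NOR ((C NOR C) NOR (D NOR D)))))) NOR (A NOR A)) NOR ((((((C NOR D) NOR (C NOR D)) NOR ((C NOR D) NOR (C NOR D))) NOR ((((C NOR C) NOR (D NOR D)) NOR ((C NOR C) NOR (D NOR D))) NOR (((C NOR C) NOR (D NOR D)) NOR ((C NOR C) NOR (D NOR D))))) NOR ((((C NOR D) NOR (C NOR D)) NOR ((C NOR D) NOR (C NOR D))) NOR ((((C NOR C) NOR (D NOR D)) NOR ((C NOR C) NOR (D NOR D))) NOR (((C NOR C) NOR (D NOR D)) NOR ((C NOR C) NOR (D NOR D)))))) NOR (A NOR A))) NOR (((((((C NOR D) NOR (C NOR D)) NOR ((C NOR D) NOR (C NOR D))) NOR ((((C NOR C) NOR (D NOR D)) NOR ((C NOR C) NOR (D NOR D))) NOR (((C NOR C) NOR (D NOR D)) NOR ((C NOR C) NOR (D NOR D))))) NOR ((((C NOR D) NOR (C NOR D)) NOR ((C NOR D) NOR (C NOR D))) NOR ((((C NOR C) NOR (D NOR D)) NOR ((C NOR C) NOR (D NOR D))) NOR (((C NOR C) NOR (D NOR D)) NOR ((C NOR C) NOR (D NOR D)))))) NOR (A NOR A)) NOR ((((((C NOR D) NOR (C NOR D)) NOR ((C NOR D) NOR (C NOR D))) NOR ((((C NOR C) NOR (D NOR D)) NOR ((C NOR C) NOR (D NOR D))) NOR (((C NOR C) NOR (D NOR D)) NOR ((C NOR C) NOR (D NOR D))))) NOR ((((C NOR D) NOR (C NOR D)) NOR ((C NOR D) NOR (C NOR D))) NOR ((((C NOR C) NOR (D NOR D)) NOR ((C NOR C) NOR (D NOR D))) NOR (((C NOR C) NOR (D NOR D)) NOR ((C NOR C) NOR (D NOR D)))))) NOR (A NOR A)))))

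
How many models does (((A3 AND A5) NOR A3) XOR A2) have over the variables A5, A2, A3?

Satisfying assignments: (0,0,0), (0,1,1), (1,0,0), (1,1,1)
Count: 4 out of 8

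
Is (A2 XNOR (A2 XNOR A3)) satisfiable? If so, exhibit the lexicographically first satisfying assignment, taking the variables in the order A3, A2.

A3=1, A2=0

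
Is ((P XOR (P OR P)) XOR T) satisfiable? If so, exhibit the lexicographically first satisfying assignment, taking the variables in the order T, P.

T=1, P=0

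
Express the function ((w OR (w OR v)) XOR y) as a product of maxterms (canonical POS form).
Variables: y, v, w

ΠM(0, 5, 6, 7) = (y OR v OR w) AND (NOT y OR v OR NOT w) AND (NOT y OR NOT v OR w) AND (NOT y OR NOT v OR NOT w)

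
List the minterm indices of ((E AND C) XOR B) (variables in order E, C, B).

Σm(1, 3, 5, 6) = (NOT E AND NOT C AND B) OR (NOT E AND C AND B) OR (E AND NOT C AND B) OR (E AND C AND NOT B)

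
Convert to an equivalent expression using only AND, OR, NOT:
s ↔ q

(s AND q) OR (NOT s AND NOT q)
(Biconditional = both true or both false)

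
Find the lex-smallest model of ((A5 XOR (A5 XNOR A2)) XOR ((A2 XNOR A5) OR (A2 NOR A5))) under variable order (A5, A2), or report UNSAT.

A5=1, A2=0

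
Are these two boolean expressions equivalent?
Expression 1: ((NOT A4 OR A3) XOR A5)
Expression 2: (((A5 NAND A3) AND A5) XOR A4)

No. Counterexample: with A5=0, A4=0, A3=0, Expression 1 = 1 but Expression 2 = 0.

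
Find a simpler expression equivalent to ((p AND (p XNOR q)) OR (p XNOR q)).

By absorption (E OR (E AND v) = E):
= (p XNOR q)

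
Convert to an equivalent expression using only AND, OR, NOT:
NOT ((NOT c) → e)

(NOT c) AND NOT e
(Negated implication: NOT(A → B) = A AND NOT B)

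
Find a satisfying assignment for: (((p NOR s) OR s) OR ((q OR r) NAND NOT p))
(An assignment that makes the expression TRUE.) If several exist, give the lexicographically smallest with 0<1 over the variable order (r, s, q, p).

r=0, s=0, q=0, p=0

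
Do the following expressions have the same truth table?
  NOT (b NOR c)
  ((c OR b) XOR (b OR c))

No. Counterexample: with c=0, b=1, Expression 1 = 1 but Expression 2 = 0.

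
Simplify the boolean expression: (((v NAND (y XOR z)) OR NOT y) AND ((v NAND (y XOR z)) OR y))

By distribution ((E OR v) AND (E OR NOT v) = E):
= (v NAND (y XOR z))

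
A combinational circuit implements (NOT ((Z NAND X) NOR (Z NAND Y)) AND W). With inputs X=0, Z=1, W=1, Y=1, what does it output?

Substituting: (NOT ((1 NAND 0) NOR (1 NAND 1)) AND 1)
= 1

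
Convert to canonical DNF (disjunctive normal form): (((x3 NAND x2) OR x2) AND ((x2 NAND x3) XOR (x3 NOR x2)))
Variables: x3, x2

(NOT x3 AND x2) OR (x3 AND NOT x2)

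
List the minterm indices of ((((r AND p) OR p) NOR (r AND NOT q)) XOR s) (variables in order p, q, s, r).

Σm(0, 3, 4, 5, 10, 11, 14, 15) = (NOT p AND NOT q AND NOT s AND NOT r) OR (NOT p AND NOT q AND s AND r) OR (NOT p AND q AND NOT s AND NOT r) OR (NOT p AND q AND NOT s AND r) OR (p AND NOT q AND s AND NOT r) OR (p AND NOT q AND s AND r) OR (p AND q AND s AND NOT r) OR (p AND q AND s AND r)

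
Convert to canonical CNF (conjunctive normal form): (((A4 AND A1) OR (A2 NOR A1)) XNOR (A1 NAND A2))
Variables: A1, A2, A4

(A1 OR NOT A2 OR A4) AND (A1 OR NOT A2 OR NOT A4) AND (NOT A1 OR A2 OR A4) AND (NOT A1 OR NOT A2 OR NOT A4)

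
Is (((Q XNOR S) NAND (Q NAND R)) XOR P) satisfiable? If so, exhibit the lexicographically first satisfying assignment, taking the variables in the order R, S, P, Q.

R=0, S=0, P=0, Q=1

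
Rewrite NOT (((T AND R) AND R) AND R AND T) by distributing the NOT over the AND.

NOT ((T AND R) AND R) OR NOT R OR NOT T
De Morgan's: NOT(AND of terms) = OR of negations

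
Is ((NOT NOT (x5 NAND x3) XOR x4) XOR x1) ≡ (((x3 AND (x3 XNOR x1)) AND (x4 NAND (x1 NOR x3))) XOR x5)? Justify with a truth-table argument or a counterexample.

No. Counterexample: with x4=0, x5=0, x3=0, x1=0, Expression 1 = 1 but Expression 2 = 0.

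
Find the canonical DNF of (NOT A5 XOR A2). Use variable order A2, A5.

(NOT A2 AND NOT A5) OR (A2 AND A5)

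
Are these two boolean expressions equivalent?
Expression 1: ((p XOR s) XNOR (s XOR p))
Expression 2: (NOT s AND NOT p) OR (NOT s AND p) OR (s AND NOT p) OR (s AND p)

Yes, they are equivalent — the two output columns agree on all 4 assignments:
s | p | Expression 1 | Expression 2
-----------------------------------
0 | 0 | 1 | 1
0 | 1 | 1 | 1
1 | 0 | 1 | 1
1 | 1 | 1 | 1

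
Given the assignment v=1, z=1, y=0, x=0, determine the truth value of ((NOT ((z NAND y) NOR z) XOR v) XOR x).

Substituting: ((NOT ((1 NAND 0) NOR 1) XOR 1) XOR 0)
= 0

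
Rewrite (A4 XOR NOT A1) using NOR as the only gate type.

((((A4 NOR (A1 NOR A1)) NOR (A4 NOR (A1 NOR A1))) NOR ((A4 NOR (A1 NOR A1)) NOR (A4 NOR (A1 NOR A1)))) NOR ((((A4 NOR A4) NOR ((A1 NOR A1) NOR (A1 NOR A1))) NOR ((A4 NOR A4) NOR ((A1 NOR A1) NOR (A1 NOR A1)))) NOR (((A4 NOR A4) NOR ((A1 NOR A1) NOR (A1 NOR A1))) NOR ((A4 NOR A4) NOR ((A1 NOR A1) NOR (A1 NOR A1))))))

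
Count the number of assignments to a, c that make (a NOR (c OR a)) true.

Satisfying assignments: (0,0)
Count: 1 out of 4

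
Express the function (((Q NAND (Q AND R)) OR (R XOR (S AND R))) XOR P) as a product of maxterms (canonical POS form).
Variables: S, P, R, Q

ΠM(4, 5, 6, 7, 11, 12, 13, 14) = (S OR NOT P OR R OR Q) AND (S OR NOT P OR R OR NOT Q) AND (S OR NOT P OR NOT R OR Q) AND (S OR NOT P OR NOT R OR NOT Q) AND (NOT S OR P OR NOT R OR NOT Q) AND (NOT S OR NOT P OR R OR Q) AND (NOT S OR NOT P OR R OR NOT Q) AND (NOT S OR NOT P OR NOT R OR Q)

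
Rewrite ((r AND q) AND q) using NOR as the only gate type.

((((r NOR r) NOR (q NOR q)) NOR ((r NOR r) NOR (q NOR q))) NOR (q NOR q))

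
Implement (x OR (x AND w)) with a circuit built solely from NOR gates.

((x NOR ((x NOR x) NOR (w NOR w))) NOR (x NOR ((x NOR x) NOR (w NOR w))))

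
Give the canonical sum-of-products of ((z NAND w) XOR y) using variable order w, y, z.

Σm(0, 1, 4, 7) = (NOT w AND NOT y AND NOT z) OR (NOT w AND NOT y AND z) OR (w AND NOT y AND NOT z) OR (w AND y AND z)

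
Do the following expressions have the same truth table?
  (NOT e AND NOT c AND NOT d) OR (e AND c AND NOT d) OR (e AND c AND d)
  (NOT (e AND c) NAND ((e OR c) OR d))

Yes, they are equivalent — the two output columns agree on all 8 assignments:
e | c | d | Expression 1 | Expression 2
---------------------------------------
0 | 0 | 0 | 1 | 1
0 | 0 | 1 | 0 | 0
0 | 1 | 0 | 0 | 0
0 | 1 | 1 | 0 | 0
1 | 0 | 0 | 0 | 0
1 | 0 | 1 | 0 | 0
1 | 1 | 0 | 1 | 1
1 | 1 | 1 | 1 | 1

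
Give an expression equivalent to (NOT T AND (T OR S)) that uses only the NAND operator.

(((T NAND T) NAND ((T NAND T) NAND (S NAND S))) NAND ((T NAND T) NAND ((T NAND T) NAND (S NAND S))))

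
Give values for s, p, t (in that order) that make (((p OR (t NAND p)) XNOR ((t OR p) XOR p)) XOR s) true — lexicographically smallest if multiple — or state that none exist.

s=0, p=0, t=1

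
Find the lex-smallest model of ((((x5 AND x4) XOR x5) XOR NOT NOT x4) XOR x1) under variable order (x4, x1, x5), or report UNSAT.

x4=0, x1=0, x5=1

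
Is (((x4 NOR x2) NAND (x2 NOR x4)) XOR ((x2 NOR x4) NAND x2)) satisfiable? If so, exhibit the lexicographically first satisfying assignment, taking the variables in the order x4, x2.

x4=0, x2=0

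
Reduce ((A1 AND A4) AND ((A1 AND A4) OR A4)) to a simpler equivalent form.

By absorption (E AND (E OR v) = E):
= (A1 AND A4)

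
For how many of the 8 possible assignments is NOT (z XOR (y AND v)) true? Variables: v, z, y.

Satisfying assignments: (0,0,0), (0,0,1), (1,0,0), (1,1,1)
Count: 4 out of 8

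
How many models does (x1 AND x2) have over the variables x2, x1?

Satisfying assignments: (1,1)
Count: 1 out of 4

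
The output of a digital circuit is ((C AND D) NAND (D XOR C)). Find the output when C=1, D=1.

Substituting: ((1 AND 1) NAND (1 XOR 1))
= 1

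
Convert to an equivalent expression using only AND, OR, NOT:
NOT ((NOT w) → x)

(NOT w) AND NOT x
(Negated implication: NOT(A → B) = A AND NOT B)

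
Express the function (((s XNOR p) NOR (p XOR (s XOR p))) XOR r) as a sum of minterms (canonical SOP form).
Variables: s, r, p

Σm(1, 2, 6, 7) = (NOT s AND NOT r AND p) OR (NOT s AND r AND NOT p) OR (s AND r AND NOT p) OR (s AND r AND p)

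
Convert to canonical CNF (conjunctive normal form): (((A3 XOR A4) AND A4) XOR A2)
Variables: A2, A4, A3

(A2 OR A4 OR A3) AND (A2 OR A4 OR NOT A3) AND (A2 OR NOT A4 OR NOT A3) AND (NOT A2 OR NOT A4 OR A3)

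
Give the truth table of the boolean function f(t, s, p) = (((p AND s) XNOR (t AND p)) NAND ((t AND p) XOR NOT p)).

t | s | p | Output
------------------
0 | 0 | 0 | 0
0 | 0 | 1 | 1
0 | 1 | 0 | 0
0 | 1 | 1 | 1
1 | 0 | 0 | 0
1 | 0 | 1 | 1
1 | 1 | 0 | 0
1 | 1 | 1 | 0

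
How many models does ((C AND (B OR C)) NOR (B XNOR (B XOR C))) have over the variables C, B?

No assignment satisfies the expression.
Count: 0 out of 4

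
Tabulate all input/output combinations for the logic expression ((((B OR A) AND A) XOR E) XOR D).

A | E | B | D | Output
----------------------
0 | 0 | 0 | 0 | 0
0 | 0 | 0 | 1 | 1
0 | 0 | 1 | 0 | 0
0 | 0 | 1 | 1 | 1
0 | 1 | 0 | 0 | 1
0 | 1 | 0 | 1 | 0
0 | 1 | 1 | 0 | 1
0 | 1 | 1 | 1 | 0
1 | 0 | 0 | 0 | 1
1 | 0 | 0 | 1 | 0
1 | 0 | 1 | 0 | 1
1 | 0 | 1 | 1 | 0
1 | 1 | 0 | 0 | 0
1 | 1 | 0 | 1 | 1
1 | 1 | 1 | 0 | 0
1 | 1 | 1 | 1 | 1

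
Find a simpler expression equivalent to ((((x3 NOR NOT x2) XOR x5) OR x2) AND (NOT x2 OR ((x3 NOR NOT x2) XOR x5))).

By distribution ((E OR v) AND (E OR NOT v) = E):
= ((x3 NOR NOT x2) XOR x5)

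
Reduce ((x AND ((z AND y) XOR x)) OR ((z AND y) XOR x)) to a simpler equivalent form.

By absorption (E OR (E AND v) = E):
= ((z AND y) XOR x)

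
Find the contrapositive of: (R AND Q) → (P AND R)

Contrapositive: NOT (P AND R) → NOT (R AND Q)
Note: A statement and its contrapositive are logically equivalent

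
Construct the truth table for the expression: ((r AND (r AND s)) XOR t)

t | s | r | Output
------------------
0 | 0 | 0 | 0
0 | 0 | 1 | 0
0 | 1 | 0 | 0
0 | 1 | 1 | 1
1 | 0 | 0 | 1
1 | 0 | 1 | 1
1 | 1 | 0 | 1
1 | 1 | 1 | 0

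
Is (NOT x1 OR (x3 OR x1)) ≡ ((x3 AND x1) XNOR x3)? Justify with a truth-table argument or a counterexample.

No. Counterexample: with x3=1, x1=0, Expression 1 = 1 but Expression 2 = 0.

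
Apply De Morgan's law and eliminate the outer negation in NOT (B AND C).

NOT B OR NOT C
De Morgan's: NOT(AND of terms) = OR of negations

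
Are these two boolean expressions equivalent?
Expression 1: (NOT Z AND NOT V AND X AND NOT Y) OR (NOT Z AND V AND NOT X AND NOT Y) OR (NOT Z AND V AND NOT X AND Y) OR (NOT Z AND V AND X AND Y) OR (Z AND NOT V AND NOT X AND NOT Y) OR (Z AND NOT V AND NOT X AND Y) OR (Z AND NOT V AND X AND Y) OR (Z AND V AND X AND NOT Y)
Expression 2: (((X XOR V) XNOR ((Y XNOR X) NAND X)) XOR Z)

Yes, they are equivalent — the two output columns agree on all 16 assignments:
Z | V | X | Y | Expression 1 | Expression 2
-------------------------------------------
0 | 0 | 0 | 0 | 0 | 0
0 | 0 | 0 | 1 | 0 | 0
0 | 0 | 1 | 0 | 1 | 1
0 | 0 | 1 | 1 | 0 | 0
0 | 1 | 0 | 0 | 1 | 1
0 | 1 | 0 | 1 | 1 | 1
0 | 1 | 1 | 0 | 0 | 0
0 | 1 | 1 | 1 | 1 | 1
1 | 0 | 0 | 0 | 1 | 1
1 | 0 | 0 | 1 | 1 | 1
1 | 0 | 1 | 0 | 0 | 0
1 | 0 | 1 | 1 | 1 | 1
1 | 1 | 0 | 0 | 0 | 0
1 | 1 | 0 | 1 | 0 | 0
1 | 1 | 1 | 0 | 1 | 1
1 | 1 | 1 | 1 | 0 | 0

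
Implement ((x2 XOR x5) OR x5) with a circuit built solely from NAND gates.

((((x2 NAND (x2 NAND x5)) NAND (x5 NAND (x2 NAND x5))) NAND ((x2 NAND (x2 NAND x5)) NAND (x5 NAND (x2 NAND x5)))) NAND (x5 NAND x5))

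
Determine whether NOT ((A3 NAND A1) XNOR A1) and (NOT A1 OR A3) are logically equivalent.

Yes, they are equivalent — the two output columns agree on all 4 assignments:
A1 | A3 | Expression 1 | Expression 2
-------------------------------------
0 | 0 | 1 | 1
0 | 1 | 1 | 1
1 | 0 | 0 | 0
1 | 1 | 1 | 1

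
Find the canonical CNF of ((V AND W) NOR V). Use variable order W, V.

(W OR NOT V) AND (NOT W OR NOT V)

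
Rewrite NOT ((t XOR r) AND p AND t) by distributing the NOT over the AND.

NOT (t XOR r) OR NOT p OR NOT t
De Morgan's: NOT(AND of terms) = OR of negations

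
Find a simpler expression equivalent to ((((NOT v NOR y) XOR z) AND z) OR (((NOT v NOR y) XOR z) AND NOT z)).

By distribution ((E AND v) OR (E AND NOT v) = E):
= ((NOT v NOR y) XOR z)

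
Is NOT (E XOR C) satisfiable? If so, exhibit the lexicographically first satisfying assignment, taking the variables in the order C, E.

C=0, E=0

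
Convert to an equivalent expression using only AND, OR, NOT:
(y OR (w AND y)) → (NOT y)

NOT (y OR (w AND y)) OR (NOT y)
(Implication elimination: A → B = NOT A OR B)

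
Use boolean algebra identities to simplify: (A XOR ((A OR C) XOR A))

By XOR self-cancellation ((E XOR v) XOR v = E):
= (A OR C)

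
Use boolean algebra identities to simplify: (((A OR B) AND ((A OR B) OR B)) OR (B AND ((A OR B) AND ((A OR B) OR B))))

By absorption (E OR (E AND v) = E) then absorption (E AND (E OR v) = E):
= (A OR B)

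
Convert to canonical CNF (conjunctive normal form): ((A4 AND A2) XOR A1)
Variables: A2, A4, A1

(A2 OR A4 OR A1) AND (A2 OR NOT A4 OR A1) AND (NOT A2 OR A4 OR A1) AND (NOT A2 OR NOT A4 OR NOT A1)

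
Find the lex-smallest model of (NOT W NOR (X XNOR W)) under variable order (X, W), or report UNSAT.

X=0, W=1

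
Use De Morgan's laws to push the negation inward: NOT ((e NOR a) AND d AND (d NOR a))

NOT (e NOR a) OR NOT d OR NOT (d NOR a)
De Morgan's: NOT(AND of terms) = OR of negations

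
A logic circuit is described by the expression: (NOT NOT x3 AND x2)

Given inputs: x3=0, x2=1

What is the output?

Substituting: (NOT NOT 0 AND 1)
= 0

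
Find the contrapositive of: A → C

Contrapositive: NOT C → NOT A
Note: A statement and its contrapositive are logically equivalent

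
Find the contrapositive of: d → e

Contrapositive: NOT e → NOT d
Note: A statement and its contrapositive are logically equivalent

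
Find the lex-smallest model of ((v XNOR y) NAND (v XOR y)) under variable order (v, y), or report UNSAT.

v=0, y=0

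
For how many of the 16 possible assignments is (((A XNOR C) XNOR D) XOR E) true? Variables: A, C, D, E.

Satisfying assignments: (0,0,0,1), (0,0,1,0), (0,1,0,0), (0,1,1,1), (1,0,0,0), (1,0,1,1), (1,1,0,1), (1,1,1,0)
Count: 8 out of 16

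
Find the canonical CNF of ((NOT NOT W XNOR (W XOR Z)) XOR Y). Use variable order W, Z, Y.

(W OR Z OR NOT Y) AND (W OR NOT Z OR Y) AND (NOT W OR Z OR NOT Y) AND (NOT W OR NOT Z OR Y)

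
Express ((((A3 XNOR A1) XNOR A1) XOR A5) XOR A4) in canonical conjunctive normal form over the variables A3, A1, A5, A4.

(A3 OR A1 OR A5 OR A4) AND (A3 OR A1 OR NOT A5 OR NOT A4) AND (A3 OR NOT A1 OR A5 OR A4) AND (A3 OR NOT A1 OR NOT A5 OR NOT A4) AND (NOT A3 OR A1 OR A5 OR NOT A4) AND (NOT A3 OR A1 OR NOT A5 OR A4) AND (NOT A3 OR NOT A1 OR A5 OR NOT A4) AND (NOT A3 OR NOT A1 OR NOT A5 OR A4)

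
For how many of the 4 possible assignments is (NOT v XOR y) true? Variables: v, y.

Satisfying assignments: (0,0), (1,1)
Count: 2 out of 4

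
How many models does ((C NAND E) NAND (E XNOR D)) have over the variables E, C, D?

Satisfying assignments: (0,0,1), (0,1,1), (1,0,0), (1,1,0), (1,1,1)
Count: 5 out of 8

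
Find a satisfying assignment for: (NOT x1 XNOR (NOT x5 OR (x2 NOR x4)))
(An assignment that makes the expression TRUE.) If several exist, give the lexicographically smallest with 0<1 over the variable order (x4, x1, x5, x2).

x4=0, x1=0, x5=0, x2=0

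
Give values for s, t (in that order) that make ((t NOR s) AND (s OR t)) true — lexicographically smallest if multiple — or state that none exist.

UNSATISFIABLE - no assignment makes this expression true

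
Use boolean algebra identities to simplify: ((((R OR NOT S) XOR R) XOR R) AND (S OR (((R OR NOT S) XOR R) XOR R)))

By absorption (E AND (E OR v) = E) then XOR self-cancellation ((E XOR v) XOR v = E):
= (R OR NOT S)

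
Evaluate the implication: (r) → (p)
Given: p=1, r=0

Antecedent (r) = 0; consequent (p) = 1.
0 → 1 = 1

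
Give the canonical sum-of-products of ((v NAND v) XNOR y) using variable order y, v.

Σm(1, 2) = (NOT y AND v) OR (y AND NOT v)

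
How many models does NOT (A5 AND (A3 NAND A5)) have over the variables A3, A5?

Satisfying assignments: (0,0), (1,0), (1,1)
Count: 3 out of 4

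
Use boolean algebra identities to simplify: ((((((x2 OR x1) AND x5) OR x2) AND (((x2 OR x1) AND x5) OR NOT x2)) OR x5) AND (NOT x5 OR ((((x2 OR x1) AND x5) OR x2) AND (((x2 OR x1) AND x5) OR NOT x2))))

By distribution ((E OR v) AND (E OR NOT v) = E) then distribution ((E OR v) AND (E OR NOT v) = E):
= ((x2 OR x1) AND x5)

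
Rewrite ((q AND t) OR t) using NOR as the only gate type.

((((q NOR q) NOR (t NOR t)) NOR t) NOR (((q NOR q) NOR (t NOR t)) NOR t))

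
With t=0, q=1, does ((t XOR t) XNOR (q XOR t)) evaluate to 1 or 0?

Substituting: ((0 XOR 0) XNOR (1 XOR 0))
= 0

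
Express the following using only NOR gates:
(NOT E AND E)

(((E NOR E) NOR (E NOR E)) NOR (E NOR E))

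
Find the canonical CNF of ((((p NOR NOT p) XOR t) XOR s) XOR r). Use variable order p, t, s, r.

(p OR t OR s OR r) AND (p OR t OR NOT s OR NOT r) AND (p OR NOT t OR s OR NOT r) AND (p OR NOT t OR NOT s OR r) AND (NOT p OR t OR s OR r) AND (NOT p OR t OR NOT s OR NOT r) AND (NOT p OR NOT t OR s OR NOT r) AND (NOT p OR NOT t OR NOT s OR r)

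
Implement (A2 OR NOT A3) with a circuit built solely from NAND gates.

((A2 NAND A2) NAND ((A3 NAND A3) NAND (A3 NAND A3)))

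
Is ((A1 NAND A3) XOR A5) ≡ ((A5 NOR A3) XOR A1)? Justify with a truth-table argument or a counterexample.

No. Counterexample: with A1=0, A3=1, A5=0, Expression 1 = 1 but Expression 2 = 0.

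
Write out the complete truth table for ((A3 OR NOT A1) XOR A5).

A3 | A1 | A5 | Output
---------------------
0 | 0 | 0 | 1
0 | 0 | 1 | 0
0 | 1 | 0 | 0
0 | 1 | 1 | 1
1 | 0 | 0 | 1
1 | 0 | 1 | 0
1 | 1 | 0 | 1
1 | 1 | 1 | 0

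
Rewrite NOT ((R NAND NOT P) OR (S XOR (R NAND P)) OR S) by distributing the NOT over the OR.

NOT (R NAND NOT P) AND NOT (S XOR (R NAND P)) AND NOT S
De Morgan's: NOT(OR of terms) = AND of negations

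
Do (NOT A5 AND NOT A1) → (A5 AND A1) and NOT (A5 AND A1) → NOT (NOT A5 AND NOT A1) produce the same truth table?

Yes, Contrapositive is always equivalent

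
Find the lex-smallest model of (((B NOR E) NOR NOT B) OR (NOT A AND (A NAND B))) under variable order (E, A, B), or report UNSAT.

E=0, A=0, B=0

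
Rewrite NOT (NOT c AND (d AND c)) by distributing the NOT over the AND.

c OR NOT (d AND c)
De Morgan's: NOT(AND of terms) = OR of negations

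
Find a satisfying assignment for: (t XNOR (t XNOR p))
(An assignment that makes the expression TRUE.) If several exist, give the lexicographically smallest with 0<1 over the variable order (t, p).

t=0, p=1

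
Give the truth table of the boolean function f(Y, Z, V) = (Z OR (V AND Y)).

Y | Z | V | Output
------------------
0 | 0 | 0 | 0
0 | 0 | 1 | 0
0 | 1 | 0 | 1
0 | 1 | 1 | 1
1 | 0 | 0 | 0
1 | 0 | 1 | 1
1 | 1 | 0 | 1
1 | 1 | 1 | 1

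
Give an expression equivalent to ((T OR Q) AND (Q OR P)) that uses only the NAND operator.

((((T NAND T) NAND (Q NAND Q)) NAND ((Q NAND Q) NAND (P NAND P))) NAND (((T NAND T) NAND (Q NAND Q)) NAND ((Q NAND Q) NAND (P NAND P))))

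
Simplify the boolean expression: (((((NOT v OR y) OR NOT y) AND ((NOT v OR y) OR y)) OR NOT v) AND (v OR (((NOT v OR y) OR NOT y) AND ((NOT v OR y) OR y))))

By distribution ((E OR v) AND (E OR NOT v) = E) then distribution ((E OR v) AND (E OR NOT v) = E):
= (NOT v OR y)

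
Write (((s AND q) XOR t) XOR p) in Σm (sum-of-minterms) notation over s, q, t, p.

Σm(1, 2, 5, 6, 9, 10, 12, 15) = (NOT s AND NOT q AND NOT t AND p) OR (NOT s AND NOT q AND t AND NOT p) OR (NOT s AND q AND NOT t AND p) OR (NOT s AND q AND t AND NOT p) OR (s AND NOT q AND NOT t AND p) OR (s AND NOT q AND t AND NOT p) OR (s AND q AND NOT t AND NOT p) OR (s AND q AND t AND p)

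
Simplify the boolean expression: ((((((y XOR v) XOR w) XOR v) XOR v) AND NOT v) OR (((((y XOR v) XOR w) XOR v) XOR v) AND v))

By distribution ((E AND v) OR (E AND NOT v) = E) then XOR self-cancellation ((E XOR v) XOR v = E):
= ((y XOR v) XOR w)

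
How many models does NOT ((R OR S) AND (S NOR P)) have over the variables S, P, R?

Satisfying assignments: (0,0,0), (0,1,0), (0,1,1), (1,0,0), (1,0,1), (1,1,0), (1,1,1)
Count: 7 out of 8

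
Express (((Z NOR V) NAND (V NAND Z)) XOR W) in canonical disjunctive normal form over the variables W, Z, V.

(NOT W AND NOT Z AND V) OR (NOT W AND Z AND NOT V) OR (NOT W AND Z AND V) OR (W AND NOT Z AND NOT V)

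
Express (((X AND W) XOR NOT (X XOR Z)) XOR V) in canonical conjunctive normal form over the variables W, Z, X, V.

(W OR Z OR X OR NOT V) AND (W OR Z OR NOT X OR V) AND (W OR NOT Z OR X OR V) AND (W OR NOT Z OR NOT X OR NOT V) AND (NOT W OR Z OR X OR NOT V) AND (NOT W OR Z OR NOT X OR NOT V) AND (NOT W OR NOT Z OR X OR V) AND (NOT W OR NOT Z OR NOT X OR V)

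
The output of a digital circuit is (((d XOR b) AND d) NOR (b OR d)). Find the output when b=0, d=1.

Substituting: (((1 XOR 0) AND 1) NOR (0 OR 1))
= 0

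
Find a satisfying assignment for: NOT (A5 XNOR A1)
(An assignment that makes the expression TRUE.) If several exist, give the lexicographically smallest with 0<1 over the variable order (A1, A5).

A1=0, A5=1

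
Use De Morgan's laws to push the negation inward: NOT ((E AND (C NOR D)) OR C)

NOT (E AND (C NOR D)) AND NOT C
De Morgan's: NOT(OR of terms) = AND of negations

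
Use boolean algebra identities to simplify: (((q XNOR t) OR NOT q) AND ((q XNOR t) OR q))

By distribution ((E OR v) AND (E OR NOT v) = E):
= (q XNOR t)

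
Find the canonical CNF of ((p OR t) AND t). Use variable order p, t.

(p OR t) AND (NOT p OR t)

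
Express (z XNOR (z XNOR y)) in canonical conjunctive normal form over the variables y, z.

(y OR z) AND (y OR NOT z)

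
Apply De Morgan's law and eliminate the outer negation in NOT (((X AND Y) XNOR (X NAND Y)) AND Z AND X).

NOT ((X AND Y) XNOR (X NAND Y)) OR NOT Z OR NOT X
De Morgan's: NOT(AND of terms) = OR of negations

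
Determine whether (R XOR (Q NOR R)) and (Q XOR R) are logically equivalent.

No. Counterexample: with R=0, Q=0, Expression 1 = 1 but Expression 2 = 0.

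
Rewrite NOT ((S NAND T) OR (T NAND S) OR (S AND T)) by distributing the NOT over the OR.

NOT (S NAND T) AND NOT (T NAND S) AND NOT (S AND T)
De Morgan's: NOT(OR of terms) = AND of negations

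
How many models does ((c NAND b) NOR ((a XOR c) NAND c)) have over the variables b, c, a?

Satisfying assignments: (1,1,0)
Count: 1 out of 8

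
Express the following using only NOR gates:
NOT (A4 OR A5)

(((A4 NOR A5) NOR (A4 NOR A5)) NOR ((A4 NOR A5) NOR (A4 NOR A5)))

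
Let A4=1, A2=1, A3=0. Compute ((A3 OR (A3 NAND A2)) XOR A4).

Substituting: ((0 OR (0 NAND 1)) XOR 1)
= 0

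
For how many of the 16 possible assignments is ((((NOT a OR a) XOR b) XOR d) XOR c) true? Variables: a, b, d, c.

Satisfying assignments: (0,0,0,0), (0,0,1,1), (0,1,0,1), (0,1,1,0), (1,0,0,0), (1,0,1,1), (1,1,0,1), (1,1,1,0)
Count: 8 out of 16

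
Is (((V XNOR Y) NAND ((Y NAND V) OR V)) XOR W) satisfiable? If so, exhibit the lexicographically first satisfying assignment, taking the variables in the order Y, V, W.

Y=0, V=0, W=1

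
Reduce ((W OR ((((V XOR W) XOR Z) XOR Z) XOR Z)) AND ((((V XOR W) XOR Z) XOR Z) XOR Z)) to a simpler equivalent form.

By absorption (E AND (E OR v) = E) then XOR self-cancellation ((E XOR v) XOR v = E):
= ((V XOR W) XOR Z)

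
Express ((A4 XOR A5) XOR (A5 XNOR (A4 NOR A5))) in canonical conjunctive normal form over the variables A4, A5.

(A4 OR A5) AND (NOT A4 OR A5) AND (NOT A4 OR NOT A5)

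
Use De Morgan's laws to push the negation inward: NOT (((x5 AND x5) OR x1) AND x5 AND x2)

NOT ((x5 AND x5) OR x1) OR NOT x5 OR NOT x2
De Morgan's: NOT(AND of terms) = OR of negations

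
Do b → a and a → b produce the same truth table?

No, Converse is not equivalent to original (counterexample: a=0, b=1)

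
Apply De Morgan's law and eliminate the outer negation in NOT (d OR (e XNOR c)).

NOT d AND NOT (e XNOR c)
De Morgan's: NOT(OR of terms) = AND of negations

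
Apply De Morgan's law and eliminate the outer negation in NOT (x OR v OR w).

NOT x AND NOT v AND NOT w
De Morgan's: NOT(OR of terms) = AND of negations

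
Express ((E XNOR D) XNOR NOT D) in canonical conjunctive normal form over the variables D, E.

(D OR NOT E) AND (NOT D OR NOT E)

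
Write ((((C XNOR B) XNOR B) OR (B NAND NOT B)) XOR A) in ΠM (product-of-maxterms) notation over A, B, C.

ΠM(4, 5, 6, 7) = (NOT A OR B OR C) AND (NOT A OR B OR NOT C) AND (NOT A OR NOT B OR C) AND (NOT A OR NOT B OR NOT C)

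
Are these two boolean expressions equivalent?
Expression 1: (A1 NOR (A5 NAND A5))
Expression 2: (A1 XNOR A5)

No. Counterexample: with A5=0, A1=0, Expression 1 = 0 but Expression 2 = 1.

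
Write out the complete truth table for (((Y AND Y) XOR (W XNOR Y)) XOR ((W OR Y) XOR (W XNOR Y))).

Y | W | Output
--------------
0 | 0 | 0
0 | 1 | 1
1 | 0 | 0
1 | 1 | 0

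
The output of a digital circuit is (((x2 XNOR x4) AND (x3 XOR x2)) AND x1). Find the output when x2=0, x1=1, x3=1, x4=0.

Substituting: (((0 XNOR 0) AND (1 XOR 0)) AND 1)
= 1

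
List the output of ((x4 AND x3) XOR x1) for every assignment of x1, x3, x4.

x1 | x3 | x4 | Output
---------------------
0 | 0 | 0 | 0
0 | 0 | 1 | 0
0 | 1 | 0 | 0
0 | 1 | 1 | 1
1 | 0 | 0 | 1
1 | 0 | 1 | 1
1 | 1 | 0 | 1
1 | 1 | 1 | 0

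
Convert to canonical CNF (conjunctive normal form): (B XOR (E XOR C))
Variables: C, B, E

(C OR B OR E) AND (C OR NOT B OR NOT E) AND (NOT C OR B OR NOT E) AND (NOT C OR NOT B OR E)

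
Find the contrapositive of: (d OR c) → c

Contrapositive: NOT c → NOT (d OR c)
Note: A statement and its contrapositive are logically equivalent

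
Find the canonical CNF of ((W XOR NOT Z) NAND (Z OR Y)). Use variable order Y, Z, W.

(Y OR NOT Z OR NOT W) AND (NOT Y OR Z OR W) AND (NOT Y OR NOT Z OR NOT W)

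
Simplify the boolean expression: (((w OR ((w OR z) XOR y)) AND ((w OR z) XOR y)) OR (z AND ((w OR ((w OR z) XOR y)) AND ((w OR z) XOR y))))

By absorption (E OR (E AND v) = E) then absorption (E AND (E OR v) = E):
= ((w OR z) XOR y)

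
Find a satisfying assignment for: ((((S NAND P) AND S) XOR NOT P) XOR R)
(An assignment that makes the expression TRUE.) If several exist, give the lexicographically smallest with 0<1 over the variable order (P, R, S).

P=0, R=0, S=0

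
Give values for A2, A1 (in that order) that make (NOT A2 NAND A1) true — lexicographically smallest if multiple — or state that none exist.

A2=0, A1=0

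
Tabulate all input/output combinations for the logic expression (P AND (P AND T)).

P | T | Output
--------------
0 | 0 | 0
0 | 1 | 0
1 | 0 | 0
1 | 1 | 1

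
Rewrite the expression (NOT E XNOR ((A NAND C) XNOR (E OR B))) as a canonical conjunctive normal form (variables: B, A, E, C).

(B OR A OR E OR C) AND (B OR A OR E OR NOT C) AND (B OR A OR NOT E OR C) AND (B OR A OR NOT E OR NOT C) AND (B OR NOT A OR E OR C) AND (B OR NOT A OR NOT E OR C) AND (NOT B OR A OR NOT E OR C) AND (NOT B OR A OR NOT E OR NOT C) AND (NOT B OR NOT A OR E OR NOT C) AND (NOT B OR NOT A OR NOT E OR C)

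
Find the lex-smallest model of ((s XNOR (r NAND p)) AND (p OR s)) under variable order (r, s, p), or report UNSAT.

r=0, s=1, p=0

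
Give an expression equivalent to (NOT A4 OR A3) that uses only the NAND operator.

(((A4 NAND A4) NAND (A4 NAND A4)) NAND (A3 NAND A3))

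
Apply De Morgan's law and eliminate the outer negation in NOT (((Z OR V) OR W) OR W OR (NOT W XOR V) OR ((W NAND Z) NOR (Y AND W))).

NOT ((Z OR V) OR W) AND NOT W AND NOT (NOT W XOR V) AND NOT ((W NAND Z) NOR (Y AND W))
De Morgan's: NOT(OR of terms) = AND of negations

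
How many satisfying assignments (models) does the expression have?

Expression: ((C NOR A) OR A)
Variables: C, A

Satisfying assignments: (0,0), (0,1), (1,1)
Count: 3 out of 4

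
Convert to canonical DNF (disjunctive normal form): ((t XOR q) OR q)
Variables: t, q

(NOT t AND q) OR (t AND NOT q) OR (t AND q)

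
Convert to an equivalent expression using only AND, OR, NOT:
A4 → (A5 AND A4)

NOT A4 OR (A5 AND A4)
(Implication elimination: A → B = NOT A OR B)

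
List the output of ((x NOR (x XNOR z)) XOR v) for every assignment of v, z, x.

v | z | x | Output
------------------
0 | 0 | 0 | 0
0 | 0 | 1 | 0
0 | 1 | 0 | 1
0 | 1 | 1 | 0
1 | 0 | 0 | 1
1 | 0 | 1 | 1
1 | 1 | 0 | 0
1 | 1 | 1 | 1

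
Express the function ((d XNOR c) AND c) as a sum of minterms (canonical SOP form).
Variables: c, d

Σm(3) = (c AND d)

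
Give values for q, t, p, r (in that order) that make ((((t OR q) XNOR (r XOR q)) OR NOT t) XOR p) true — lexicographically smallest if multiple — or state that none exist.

q=0, t=0, p=0, r=0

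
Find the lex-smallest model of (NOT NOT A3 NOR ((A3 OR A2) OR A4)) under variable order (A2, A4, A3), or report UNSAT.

A2=0, A4=0, A3=0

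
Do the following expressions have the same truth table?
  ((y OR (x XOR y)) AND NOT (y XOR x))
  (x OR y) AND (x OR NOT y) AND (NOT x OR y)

Yes, they are equivalent — the two output columns agree on all 4 assignments:
x | y | Expression 1 | Expression 2
-----------------------------------
0 | 0 | 0 | 0
0 | 1 | 0 | 0
1 | 0 | 0 | 0
1 | 1 | 1 | 1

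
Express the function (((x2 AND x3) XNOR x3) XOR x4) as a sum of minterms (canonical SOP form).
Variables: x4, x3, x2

Σm(0, 1, 3, 6) = (NOT x4 AND NOT x3 AND NOT x2) OR (NOT x4 AND NOT x3 AND x2) OR (NOT x4 AND x3 AND x2) OR (x4 AND x3 AND NOT x2)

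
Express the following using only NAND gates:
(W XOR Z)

((W NAND (W NAND Z)) NAND (Z NAND (W NAND Z)))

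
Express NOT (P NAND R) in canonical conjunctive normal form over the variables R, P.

(R OR P) AND (R OR NOT P) AND (NOT R OR P)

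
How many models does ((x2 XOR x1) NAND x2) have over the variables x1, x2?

Satisfying assignments: (0,0), (1,0), (1,1)
Count: 3 out of 4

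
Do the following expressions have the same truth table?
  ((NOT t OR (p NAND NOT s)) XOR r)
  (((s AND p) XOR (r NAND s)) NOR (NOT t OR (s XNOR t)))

No. Counterexample: with s=0, p=0, r=0, t=0, Expression 1 = 1 but Expression 2 = 0.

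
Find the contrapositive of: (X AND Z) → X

Contrapositive: NOT X → NOT (X AND Z)
Note: A statement and its contrapositive are logically equivalent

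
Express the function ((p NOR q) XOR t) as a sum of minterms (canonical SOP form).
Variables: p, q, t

Σm(0, 3, 5, 7) = (NOT p AND NOT q AND NOT t) OR (NOT p AND q AND t) OR (p AND NOT q AND t) OR (p AND q AND t)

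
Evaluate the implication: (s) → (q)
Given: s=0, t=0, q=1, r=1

Antecedent (s) = 0; consequent (q) = 1.
0 → 1 = 1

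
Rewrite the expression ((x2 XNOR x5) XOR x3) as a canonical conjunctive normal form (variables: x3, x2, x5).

(x3 OR x2 OR NOT x5) AND (x3 OR NOT x2 OR x5) AND (NOT x3 OR x2 OR x5) AND (NOT x3 OR NOT x2 OR NOT x5)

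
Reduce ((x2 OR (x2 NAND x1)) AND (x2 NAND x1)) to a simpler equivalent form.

By absorption (E AND (E OR v) = E):
= (x2 NAND x1)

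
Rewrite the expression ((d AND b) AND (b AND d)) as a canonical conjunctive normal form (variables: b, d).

(b OR d) AND (b OR NOT d) AND (NOT b OR d)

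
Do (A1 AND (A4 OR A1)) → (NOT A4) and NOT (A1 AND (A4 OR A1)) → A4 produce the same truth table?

No, Inverse is not equivalent to original (counterexample: A4=0, A1=0)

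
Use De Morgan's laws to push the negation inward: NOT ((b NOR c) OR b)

NOT (b NOR c) AND NOT b
De Morgan's: NOT(OR of terms) = AND of negations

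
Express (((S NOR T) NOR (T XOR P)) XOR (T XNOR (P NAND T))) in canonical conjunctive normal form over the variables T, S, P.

(T OR S OR P) AND (T OR S OR NOT P) AND (T OR NOT S OR NOT P)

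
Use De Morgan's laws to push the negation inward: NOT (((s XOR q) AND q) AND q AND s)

NOT ((s XOR q) AND q) OR NOT q OR NOT s
De Morgan's: NOT(AND of terms) = OR of negations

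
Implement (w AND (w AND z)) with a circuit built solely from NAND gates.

((w NAND ((w NAND z) NAND (w NAND z))) NAND (w NAND ((w NAND z) NAND (w NAND z))))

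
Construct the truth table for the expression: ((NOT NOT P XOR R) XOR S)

R | P | S | Output
------------------
0 | 0 | 0 | 0
0 | 0 | 1 | 1
0 | 1 | 0 | 1
0 | 1 | 1 | 0
1 | 0 | 0 | 1
1 | 0 | 1 | 0
1 | 1 | 0 | 0
1 | 1 | 1 | 1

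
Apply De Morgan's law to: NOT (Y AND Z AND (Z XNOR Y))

NOT Y OR NOT Z OR NOT (Z XNOR Y)
De Morgan's: NOT(AND of terms) = OR of negations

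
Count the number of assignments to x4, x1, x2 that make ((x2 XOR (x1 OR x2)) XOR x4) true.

Satisfying assignments: (0,1,0), (1,0,0), (1,0,1), (1,1,1)
Count: 4 out of 8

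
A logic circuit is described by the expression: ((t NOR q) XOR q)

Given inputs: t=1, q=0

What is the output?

Substituting: ((1 NOR 0) XOR 0)
= 0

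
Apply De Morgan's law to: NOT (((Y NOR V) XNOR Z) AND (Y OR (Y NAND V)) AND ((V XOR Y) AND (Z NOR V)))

NOT ((Y NOR V) XNOR Z) OR NOT (Y OR (Y NAND V)) OR NOT ((V XOR Y) AND (Z NOR V))
De Morgan's: NOT(AND of terms) = OR of negations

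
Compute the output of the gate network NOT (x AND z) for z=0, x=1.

Substituting: NOT (1 AND 0)
= 1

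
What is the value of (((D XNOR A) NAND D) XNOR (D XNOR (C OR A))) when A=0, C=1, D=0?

Substituting: (((0 XNOR 0) NAND 0) XNOR (0 XNOR (1 OR 0)))
= 0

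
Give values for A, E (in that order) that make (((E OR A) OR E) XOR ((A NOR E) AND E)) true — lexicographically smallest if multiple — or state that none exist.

A=0, E=1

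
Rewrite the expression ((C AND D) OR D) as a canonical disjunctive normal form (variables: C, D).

(NOT C AND D) OR (C AND D)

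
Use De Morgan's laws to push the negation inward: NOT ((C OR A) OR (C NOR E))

NOT (C OR A) AND NOT (C NOR E)
De Morgan's: NOT(OR of terms) = AND of negations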